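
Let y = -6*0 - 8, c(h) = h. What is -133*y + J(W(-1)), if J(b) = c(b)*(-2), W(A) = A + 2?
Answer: 1062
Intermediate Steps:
W(A) = 2 + A
y = -8 (y = 0 - 8 = -8)
J(b) = -2*b (J(b) = b*(-2) = -2*b)
-133*y + J(W(-1)) = -133*(-8) - 2*(2 - 1) = 1064 - 2*1 = 1064 - 2 = 1062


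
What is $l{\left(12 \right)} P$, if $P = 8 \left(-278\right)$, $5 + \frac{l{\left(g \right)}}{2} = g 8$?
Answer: $-404768$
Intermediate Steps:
$l{\left(g \right)} = -10 + 16 g$ ($l{\left(g \right)} = -10 + 2 g 8 = -10 + 2 \cdot 8 g = -10 + 16 g$)
$P = -2224$
$l{\left(12 \right)} P = \left(-10 + 16 \cdot 12\right) \left(-2224\right) = \left(-10 + 192\right) \left(-2224\right) = 182 \left(-2224\right) = -404768$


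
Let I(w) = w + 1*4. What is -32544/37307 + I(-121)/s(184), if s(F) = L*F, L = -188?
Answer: -1121397129/1290523744 ≈ -0.86895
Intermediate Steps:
I(w) = 4 + w (I(w) = w + 4 = 4 + w)
s(F) = -188*F
-32544/37307 + I(-121)/s(184) = -32544/37307 + (4 - 121)/((-188*184)) = -32544*1/37307 - 117/(-34592) = -32544/37307 - 117*(-1/34592) = -32544/37307 + 117/34592 = -1121397129/1290523744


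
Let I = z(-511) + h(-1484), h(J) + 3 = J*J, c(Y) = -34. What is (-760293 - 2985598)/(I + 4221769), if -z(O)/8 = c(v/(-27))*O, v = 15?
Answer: -3745891/6285030 ≈ -0.59600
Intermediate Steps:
h(J) = -3 + J² (h(J) = -3 + J*J = -3 + J²)
z(O) = 272*O (z(O) = -(-272)*O = 272*O)
I = 2063261 (I = 272*(-511) + (-3 + (-1484)²) = -138992 + (-3 + 2202256) = -138992 + 2202253 = 2063261)
(-760293 - 2985598)/(I + 4221769) = (-760293 - 2985598)/(2063261 + 4221769) = -3745891/6285030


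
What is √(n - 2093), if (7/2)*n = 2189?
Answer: I*√71911/7 ≈ 38.309*I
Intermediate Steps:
n = 4378/7 (n = (2/7)*2189 = 4378/7 ≈ 625.43)
√(n - 2093) = √(4378/7 - 2093) = √(-10273/7) = I*√71911/7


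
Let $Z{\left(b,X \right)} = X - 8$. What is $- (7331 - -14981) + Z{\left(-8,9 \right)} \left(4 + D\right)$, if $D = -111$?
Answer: $-22419$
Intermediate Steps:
$Z{\left(b,X \right)} = -8 + X$
$- (7331 - -14981) + Z{\left(-8,9 \right)} \left(4 + D\right) = - (7331 - -14981) + \left(-8 + 9\right) \left(4 - 111\right) = - (7331 + 14981) + 1 \left(-107\right) = \left(-1\right) 22312 - 107 = -22312 - 107 = -22419$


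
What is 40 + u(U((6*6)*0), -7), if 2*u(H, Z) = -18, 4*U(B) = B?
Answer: 31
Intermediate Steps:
U(B) = B/4
u(H, Z) = -9 (u(H, Z) = (1/2)*(-18) = -9)
40 + u(U((6*6)*0), -7) = 40 - 9 = 31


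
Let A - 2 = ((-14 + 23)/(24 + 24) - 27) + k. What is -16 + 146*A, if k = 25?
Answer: 91/8 ≈ 11.375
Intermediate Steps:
A = 3/16 (A = 2 + (((-14 + 23)/(24 + 24) - 27) + 25) = 2 + ((9/48 - 27) + 25) = 2 + ((9*(1/48) - 27) + 25) = 2 + ((3/16 - 27) + 25) = 2 + (-429/16 + 25) = 2 - 29/16 = 3/16 ≈ 0.18750)
-16 + 146*A = -16 + 146*(3/16) = -16 + 219/8 = 91/8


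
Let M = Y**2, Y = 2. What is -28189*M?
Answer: -112756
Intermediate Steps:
M = 4 (M = 2**2 = 4)
-28189*M = -28189*4 = -112756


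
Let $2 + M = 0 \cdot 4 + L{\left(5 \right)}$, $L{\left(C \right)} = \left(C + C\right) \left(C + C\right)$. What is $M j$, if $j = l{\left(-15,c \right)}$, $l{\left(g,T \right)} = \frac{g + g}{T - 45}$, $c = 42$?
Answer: $980$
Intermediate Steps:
$l{\left(g,T \right)} = \frac{2 g}{-45 + T}$
$j = 10$ ($j = 2 \left(-15\right) \frac{1}{-45 + 42} = 2 \left(-15\right) \frac{1}{-3} = 2 \left(-15\right) \left(- \frac{1}{3}\right) = 10$)
$L{\left(C \right)} = 4 C^{2}$ ($L{\left(C \right)} = 2 C 2 C = 4 C^{2}$)
$M = 98$ ($M = -2 + \left(0 \cdot 4 + 4 \cdot 5^{2}\right) = -2 + \left(0 + 4 \cdot 25\right) = -2 + \left(0 + 100\right) = -2 + 100 = 98$)
$M j = 98 \cdot 10 = 980$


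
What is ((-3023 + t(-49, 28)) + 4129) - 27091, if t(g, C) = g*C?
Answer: -27357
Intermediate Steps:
t(g, C) = C*g
((-3023 + t(-49, 28)) + 4129) - 27091 = ((-3023 + 28*(-49)) + 4129) - 27091 = ((-3023 - 1372) + 4129) - 27091 = (-4395 + 4129) - 27091 = -266 - 27091 = -27357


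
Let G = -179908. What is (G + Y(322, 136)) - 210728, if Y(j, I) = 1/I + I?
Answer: -53107999/136 ≈ -3.9050e+5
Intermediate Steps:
Y(j, I) = I + 1/I
(G + Y(322, 136)) - 210728 = (-179908 + (136 + 1/136)) - 210728 = (-179908 + 18497/136) - 210728 = -24448991/136 - 210728 = -53107999/136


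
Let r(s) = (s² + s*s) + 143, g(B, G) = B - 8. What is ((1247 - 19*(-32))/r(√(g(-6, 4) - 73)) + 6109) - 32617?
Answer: -823603/31 ≈ -26568.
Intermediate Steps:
g(B, G) = -8 + B
r(s) = 143 + 2*s² (r(s) = (s² + s²) + 143 = 2*s² + 143 = 143 + 2*s²)
((1247 - 19*(-32))/r(√(g(-6, 4) - 73)) + 6109) - 32617 = ((1247 - 19*(-32))/(143 + 2*(√((-8 - 6) - 73))²) + 6109) - 32617 = ((1247 - 1*(-608))/(143 + 2*(√(-14 - 73))²) + 6109) - 32617 = ((1247 + 608)/(143 + 2*(√(-87))²) + 6109) - 32617 = (1855/(143 + 2*(I*√87)²) + 6109) - 32617 = (1855/(143 + 2*(-87)) + 6109) - 32617 = (1855/(143 - 174) + 6109) - 32617 = (1855/(-31) + 6109) - 32617 = (1855*(-1/31) + 6109) - 32617 = (-1855/31 + 6109) - 32617 = 187524/31 - 32617 = -823603/31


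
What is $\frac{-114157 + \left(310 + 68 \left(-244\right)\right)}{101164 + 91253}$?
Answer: $- \frac{130439}{192417} \approx -0.6779$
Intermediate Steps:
$\frac{-114157 + \left(310 + 68 \left(-244\right)\right)}{101164 + 91253} = \frac{-114157 + \left(310 - 16592\right)}{192417} = \left(-114157 - 16282\right) \frac{1}{192417} = \left(-130439\right) \frac{1}{192417} = - \frac{130439}{192417}$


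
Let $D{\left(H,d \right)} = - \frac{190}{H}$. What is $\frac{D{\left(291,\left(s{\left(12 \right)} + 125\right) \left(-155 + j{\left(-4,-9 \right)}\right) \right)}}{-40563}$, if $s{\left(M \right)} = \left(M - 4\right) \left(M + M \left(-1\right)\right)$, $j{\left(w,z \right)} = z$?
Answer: $\frac{190}{11803833} \approx 1.6096 \cdot 10^{-5}$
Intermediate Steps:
$s{\left(M \right)} = 0$ ($s{\left(M \right)} = \left(-4 + M\right) \left(M - M\right) = \left(-4 + M\right) 0 = 0$)
$\frac{D{\left(291,\left(s{\left(12 \right)} + 125\right) \left(-155 + j{\left(-4,-9 \right)}\right) \right)}}{-40563} = \frac{\left(-190\right) \frac{1}{291}}{-40563} = \left(-190\right) \frac{1}{291} \left(- \frac{1}{40563}\right) = \left(- \frac{190}{291}\right) \left(- \frac{1}{40563}\right) = \frac{190}{11803833}$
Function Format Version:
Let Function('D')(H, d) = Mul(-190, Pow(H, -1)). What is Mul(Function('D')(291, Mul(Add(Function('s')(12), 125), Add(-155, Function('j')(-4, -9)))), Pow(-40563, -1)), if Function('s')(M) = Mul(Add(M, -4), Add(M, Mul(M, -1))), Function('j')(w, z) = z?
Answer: Rational(190, 11803833) ≈ 1.6096e-5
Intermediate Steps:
Function('s')(M) = 0 (Function('s')(M) = Mul(Add(-4, M), Add(M, Mul(-1, M))) = Mul(Add(-4, M), 0) = 0)
Mul(Function('D')(291, Mul(Add(Function('s')(12), 125), Add(-155, Function('j')(-4, -9)))), Pow(-40563, -1)) = Mul(Mul(-190, Pow(291, -1)), Pow(-40563, -1)) = Mul(Mul(-190, Rational(1, 291)), Rational(-1, 40563)) = Mul(Rational(-190, 291), Rational(-1, 40563)) = Rational(190, 11803833)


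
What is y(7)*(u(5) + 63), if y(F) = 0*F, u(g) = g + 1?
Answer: 0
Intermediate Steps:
u(g) = 1 + g
y(F) = 0
y(7)*(u(5) + 63) = 0*((1 + 5) + 63) = 0*(6 + 63) = 0*69 = 0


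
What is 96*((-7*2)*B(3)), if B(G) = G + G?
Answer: -8064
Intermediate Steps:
B(G) = 2*G
96*((-7*2)*B(3)) = 96*((-7*2)*(2*3)) = 96*(-14*6) = 96*(-84) = -8064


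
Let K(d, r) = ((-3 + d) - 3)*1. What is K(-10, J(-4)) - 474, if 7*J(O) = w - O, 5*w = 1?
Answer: -490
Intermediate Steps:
w = 1/5 (w = (1/5)*1 = 1/5 ≈ 0.20000)
J(O) = 1/35 - O/7 (J(O) = (1/5 - O)/7 = 1/35 - O/7)
K(d, r) = -6 + d (K(d, r) = (-6 + d)*1 = -6 + d)
K(-10, J(-4)) - 474 = (-6 - 10) - 474 = -16 - 474 = -490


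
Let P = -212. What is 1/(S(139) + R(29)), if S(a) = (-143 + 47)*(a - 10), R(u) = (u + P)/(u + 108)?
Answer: -137/1696791 ≈ -8.0741e-5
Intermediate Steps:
R(u) = (-212 + u)/(108 + u) (R(u) = (u - 212)/(u + 108) = (-212 + u)/(108 + u))
S(a) = 960 - 96*a (S(a) = -96*(-10 + a) = 960 - 96*a)
1/(S(139) + R(29)) = 1/((960 - 96*139) + (-212 + 29)/(108 + 29)) = 1/((960 - 13344) - 183/137) = 1/(-12384 + (1/137)*(-183)) = 1/(-12384 - 183/137) = 1/(-1696791/137) = -137/1696791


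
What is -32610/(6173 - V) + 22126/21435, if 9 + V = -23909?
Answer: -33201884/645000585 ≈ -0.051476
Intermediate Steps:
V = -23918 (V = -9 - 23909 = -23918)
-32610/(6173 - V) + 22126/21435 = -32610/(6173 - 1*(-23918)) + 22126/21435 = -32610/(6173 + 23918) + 22126*(1/21435) = -32610/30091 + 22126/21435 = -33201884/645000585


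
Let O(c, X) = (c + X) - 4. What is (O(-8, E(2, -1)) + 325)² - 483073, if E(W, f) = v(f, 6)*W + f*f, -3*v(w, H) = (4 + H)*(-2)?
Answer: -3383333/9 ≈ -3.7593e+5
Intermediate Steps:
v(w, H) = 8/3 + 2*H/3 (v(w, H) = -(4 + H)*(-2)/3 = -(-8 - 2*H)/3 = 8/3 + 2*H/3)
E(W, f) = f² + 20*W/3 (E(W, f) = (8/3 + (⅔)*6)*W + f*f = (8/3 + 4)*W + f² = 20*W/3 + f² = f² + 20*W/3)
O(c, X) = -4 + X + c (O(c, X) = (X + c) - 4 = -4 + X + c)
(O(-8, E(2, -1)) + 325)² - 483073 = ((-4 + ((-1)² + (20/3)*2) - 8) + 325)² - 483073 = ((-4 + (1 + 40/3) - 8) + 325)² - 483073 = ((-4 + 43/3 - 8) + 325)² - 483073 = (7/3 + 325)² - 483073 = (982/3)² - 483073 = 964324/9 - 483073 = -3383333/9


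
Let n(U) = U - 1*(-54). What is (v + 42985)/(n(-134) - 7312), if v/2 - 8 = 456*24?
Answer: -5899/672 ≈ -8.7783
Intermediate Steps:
n(U) = 54 + U (n(U) = U + 54 = 54 + U)
v = 21904 (v = 16 + 2*(456*24) = 16 + 2*10944 = 16 + 21888 = 21904)
(v + 42985)/(n(-134) - 7312) = (21904 + 42985)/((54 - 134) - 7312) = 64889/(-80 - 7312) = 64889/(-7392) = 64889*(-1/7392) = -5899/672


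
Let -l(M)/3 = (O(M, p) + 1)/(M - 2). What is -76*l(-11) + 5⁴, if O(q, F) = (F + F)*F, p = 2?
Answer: 6073/13 ≈ 467.15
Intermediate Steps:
O(q, F) = 2*F² (O(q, F) = (2*F)*F = 2*F²)
l(M) = -27/(-2 + M) (l(M) = -3*(2*2² + 1)/(M - 2) = -3*(2*4 + 1)/(-2 + M) = -3*(8 + 1)/(-2 + M) = -27/(-2 + M))
-76*l(-11) + 5⁴ = -(-2052)/(-2 - 11) + 5⁴ = -(-2052)/(-13) + 625 = -(-2052)*(-1)/13 + 625 = -76*27/13 + 625 = -2052/13 + 625 = 6073/13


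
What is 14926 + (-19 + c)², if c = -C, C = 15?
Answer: 16082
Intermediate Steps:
c = -15 (c = -1*15 = -15)
14926 + (-19 + c)² = 14926 + (-19 - 15)² = 14926 + (-34)² = 14926 + 1156 = 16082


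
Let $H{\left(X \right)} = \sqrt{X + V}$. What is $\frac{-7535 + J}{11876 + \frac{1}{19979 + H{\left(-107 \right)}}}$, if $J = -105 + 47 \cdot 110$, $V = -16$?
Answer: $\frac{2470 \left(- \sqrt{123} + 19979 i\right)}{- 237270605 i + 11876 \sqrt{123}} \approx -0.20798 - 4.8317 \cdot 10^{-13} i$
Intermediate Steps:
$H{\left(X \right)} = \sqrt{-16 + X}$ ($H{\left(X \right)} = \sqrt{X - 16} = \sqrt{-16 + X}$)
$J = 5065$ ($J = -105 + 5170 = 5065$)
$\frac{-7535 + J}{11876 + \frac{1}{19979 + H{\left(-107 \right)}}} = \frac{-7535 + 5065}{11876 + \frac{1}{19979 + \sqrt{-16 - 107}}} = - \frac{2470}{11876 + \frac{1}{19979 + \sqrt{-123}}} = - \frac{2470}{11876 + \frac{1}{19979 + i \sqrt{123}}}$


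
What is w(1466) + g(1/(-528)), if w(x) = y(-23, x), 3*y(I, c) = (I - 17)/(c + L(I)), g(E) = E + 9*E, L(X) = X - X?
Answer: -5425/193512 ≈ -0.028034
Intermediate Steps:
L(X) = 0
g(E) = 10*E
y(I, c) = (-17 + I)/(3*c) (y(I, c) = ((I - 17)/(c + 0))/3 = ((-17 + I)/c)/3 = (-17 + I)/(3*c))
w(x) = -40/(3*x) (w(x) = (-17 - 23)/(3*x) = (1/3)*(-40)/x = -40/(3*x))
w(1466) + g(1/(-528)) = -40/3/1466 + 10/(-528) = -40/3*1/1466 + 10*(-1/528) = -20/2199 - 5/264 = -5425/193512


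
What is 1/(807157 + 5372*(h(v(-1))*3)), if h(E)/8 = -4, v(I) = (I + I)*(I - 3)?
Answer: 1/291445 ≈ 3.4312e-6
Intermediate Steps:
v(I) = 2*I*(-3 + I) (v(I) = (2*I)*(-3 + I) = 2*I*(-3 + I))
h(E) = -32 (h(E) = 8*(-4) = -32)
1/(807157 + 5372*(h(v(-1))*3)) = 1/(807157 + 5372*(-32*3)) = 1/(807157 + 5372*(-96)) = 1/(807157 - 515712) = 1/291445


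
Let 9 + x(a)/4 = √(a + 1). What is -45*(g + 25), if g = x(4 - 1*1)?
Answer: 135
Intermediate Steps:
x(a) = -36 + 4*√(1 + a) (x(a) = -36 + 4*√(a + 1) = -36 + 4*√(1 + a))
g = -28 (g = -36 + 4*√(1 + (4 - 1*1)) = -36 + 4*√(1 + (4 - 1)) = -36 + 4*√(1 + 3) = -36 + 4*√4 = -36 + 4*2 = -36 + 8 = -28)
-45*(g + 25) = -45*(-28 + 25) = -45*(-3) = 135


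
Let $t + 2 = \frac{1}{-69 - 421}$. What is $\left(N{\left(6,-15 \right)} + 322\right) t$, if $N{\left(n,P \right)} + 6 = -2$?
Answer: $- \frac{154017}{245} \approx -628.64$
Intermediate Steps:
$N{\left(n,P \right)} = -8$ ($N{\left(n,P \right)} = -6 - 2 = -8$)
$t = - \frac{981}{490}$ ($t = -2 + \frac{1}{-69 - 421} = -2 + \frac{1}{-490} = -2 - \frac{1}{490} = - \frac{981}{490} \approx -2.002$)
$\left(N{\left(6,-15 \right)} + 322\right) t = \left(-8 + 322\right) \left(- \frac{981}{490}\right) = 314 \left(- \frac{981}{490}\right) = - \frac{154017}{245}$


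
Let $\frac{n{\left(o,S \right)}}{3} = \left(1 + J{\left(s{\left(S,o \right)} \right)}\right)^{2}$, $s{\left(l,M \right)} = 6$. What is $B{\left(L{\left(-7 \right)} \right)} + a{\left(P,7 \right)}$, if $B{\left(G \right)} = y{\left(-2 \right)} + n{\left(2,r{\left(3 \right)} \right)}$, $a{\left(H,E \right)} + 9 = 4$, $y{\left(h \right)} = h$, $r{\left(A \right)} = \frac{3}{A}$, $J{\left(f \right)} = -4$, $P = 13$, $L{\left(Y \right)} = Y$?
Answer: $20$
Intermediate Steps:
$a{\left(H,E \right)} = -5$ ($a{\left(H,E \right)} = -9 + 4 = -5$)
$n{\left(o,S \right)} = 27$ ($n{\left(o,S \right)} = 3 \left(1 - 4\right)^{2} = 3 \left(-3\right)^{2} = 3 \cdot 9 = 27$)
$B{\left(G \right)} = 25$ ($B{\left(G \right)} = -2 + 27 = 25$)
$B{\left(L{\left(-7 \right)} \right)} + a{\left(P,7 \right)} = 25 - 5 = 20$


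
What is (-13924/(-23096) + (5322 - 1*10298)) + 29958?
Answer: 144249549/5774 ≈ 24983.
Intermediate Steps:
(-13924/(-23096) + (5322 - 1*10298)) + 29958 = (-13924*(-1/23096) + (5322 - 10298)) + 29958 = (3481/5774 - 4976) + 29958 = -28727943/5774 + 29958 = 144249549/5774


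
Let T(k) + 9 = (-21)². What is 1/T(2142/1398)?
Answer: 1/432 ≈ 0.0023148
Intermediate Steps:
T(k) = 432 (T(k) = -9 + (-21)² = -9 + 441 = 432)
1/T(2142/1398) = 1/432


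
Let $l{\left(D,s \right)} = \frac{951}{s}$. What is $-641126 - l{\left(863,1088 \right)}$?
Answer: $- \frac{697546039}{1088} \approx -6.4113 \cdot 10^{5}$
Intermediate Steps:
$-641126 - l{\left(863,1088 \right)} = -641126 - \frac{951}{1088} = - \frac{697546039}{1088}$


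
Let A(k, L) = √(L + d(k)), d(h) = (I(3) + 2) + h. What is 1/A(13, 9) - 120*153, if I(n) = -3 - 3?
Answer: -18360 + √2/6 ≈ -18360.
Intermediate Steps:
I(n) = -6
d(h) = -4 + h (d(h) = (-6 + 2) + h = -4 + h)
A(k, L) = √(-4 + L + k) (A(k, L) = √(L + (-4 + k)) = √(-4 + L + k))
1/A(13, 9) - 120*153 = 1/(√(-4 + 9 + 13)) - 120*153 = 1/(√18) - 18360 = 1/(3*√2) - 18360 = √2/6 - 18360 = -18360 + √2/6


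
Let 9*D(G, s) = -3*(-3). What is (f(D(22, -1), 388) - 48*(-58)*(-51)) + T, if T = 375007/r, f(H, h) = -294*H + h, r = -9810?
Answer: -1392315907/9810 ≈ -1.4193e+5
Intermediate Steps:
D(G, s) = 1 (D(G, s) = (-3*(-3))/9 = (⅑)*9 = 1)
f(H, h) = h - 294*H
T = -375007/9810 (T = 375007/(-9810) = 375007*(-1/9810) = -375007/9810 ≈ -38.227)
(f(D(22, -1), 388) - 48*(-58)*(-51)) + T = ((388 - 294*1) - 48*(-58)*(-51)) - 375007/9810 = ((388 - 294) + 2784*(-51)) - 375007/9810 = (94 - 141984) - 375007/9810 = -141890 - 375007/9810 = -1392315907/9810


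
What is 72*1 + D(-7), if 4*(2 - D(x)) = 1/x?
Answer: 2073/28 ≈ 74.036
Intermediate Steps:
D(x) = 2 - 1/(4*x)
72*1 + D(-7) = 72*1 + (2 - ¼/(-7)) = 72 + (2 - ¼*(-⅐)) = 72 + (2 + 1/28) = 72 + 57/28 = 2073/28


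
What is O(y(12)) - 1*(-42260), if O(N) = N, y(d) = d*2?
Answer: 42284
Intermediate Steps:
y(d) = 2*d
O(y(12)) - 1*(-42260) = 2*12 - 1*(-42260) = 24 + 42260 = 42284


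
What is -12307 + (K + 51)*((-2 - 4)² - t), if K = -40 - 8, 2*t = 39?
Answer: -24515/2 ≈ -12258.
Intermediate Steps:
t = 39/2 (t = (½)*39 = 39/2 ≈ 19.500)
K = -48
-12307 + (K + 51)*((-2 - 4)² - t) = -12307 + (-48 + 51)*((-2 - 4)² - 1*39/2) = -12307 + 3*((-6)² - 39/2) = -12307 + 3*(36 - 39/2) = -12307 + 3*(33/2) = -12307 + 99/2 = -24515/2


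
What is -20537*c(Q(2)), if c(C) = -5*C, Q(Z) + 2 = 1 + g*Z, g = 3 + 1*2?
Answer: 924165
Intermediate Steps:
g = 5 (g = 3 + 2 = 5)
Q(Z) = -1 + 5*Z (Q(Z) = -2 + (1 + 5*Z) = -1 + 5*Z)
-20537*c(Q(2)) = -(-102685)*(-1 + 5*2) = -(-102685)*(-1 + 10) = -(-102685)*9 = -20537*(-45) = 924165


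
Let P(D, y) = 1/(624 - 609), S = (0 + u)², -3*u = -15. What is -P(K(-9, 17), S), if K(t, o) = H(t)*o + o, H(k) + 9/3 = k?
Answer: -1/15 ≈ -0.066667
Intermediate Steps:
u = 5 (u = -⅓*(-15) = 5)
H(k) = -3 + k
K(t, o) = o + o*(-3 + t) (K(t, o) = (-3 + t)*o + o = o*(-3 + t) + o = o + o*(-3 + t))
S = 25 (S = (0 + 5)² = 5² = 25)
P(D, y) = 1/15
-P(K(-9, 17), S) = -1*1/15 = -1/15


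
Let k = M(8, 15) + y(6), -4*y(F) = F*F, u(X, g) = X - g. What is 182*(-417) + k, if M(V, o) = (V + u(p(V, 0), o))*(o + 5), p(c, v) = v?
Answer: -76043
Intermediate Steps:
M(V, o) = (5 + o)*(V - o) (M(V, o) = (V + (0 - o))*(o + 5) = (V - o)*(5 + o) = (5 + o)*(V - o))
y(F) = -F²/4 (y(F) = -F*F/4 = -F²/4)
k = -149 (k = (-1*15² - 5*15 + 5*8 + 8*15) - ¼*6² = (-1*225 - 75 + 40 + 120) - ¼*36 = (-225 - 75 + 40 + 120) - 9 = -140 - 9 = -149)
182*(-417) + k = 182*(-417) - 149 = -75894 - 149 = -76043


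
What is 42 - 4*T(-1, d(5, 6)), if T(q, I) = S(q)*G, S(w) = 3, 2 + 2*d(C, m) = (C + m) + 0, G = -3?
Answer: 78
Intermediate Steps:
d(C, m) = -1 + C/2 + m/2 (d(C, m) = -1 + ((C + m) + 0)/2 = -1 + (C + m)/2 = -1 + (C/2 + m/2) = -1 + C/2 + m/2)
T(q, I) = -9 (T(q, I) = 3*(-3) = -9)
42 - 4*T(-1, d(5, 6)) = 42 - 4*(-9) = 42 + 36 = 78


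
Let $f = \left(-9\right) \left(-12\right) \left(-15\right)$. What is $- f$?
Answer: $1620$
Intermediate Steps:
$f = -1620$ ($f = 108 \left(-15\right) = -1620$)
$- f = \left(-1\right) \left(-1620\right) = 1620$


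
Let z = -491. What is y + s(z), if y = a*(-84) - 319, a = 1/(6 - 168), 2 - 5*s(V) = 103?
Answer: -45722/135 ≈ -338.68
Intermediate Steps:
s(V) = -101/5 (s(V) = ⅖ - ⅕*103 = ⅖ - 103/5 = -101/5)
a = -1/162 (a = 1/(-162) = -1/162 ≈ -0.0061728)
y = -8599/27 (y = -1/162*(-84) - 319 = 14/27 - 319 = -8599/27 ≈ -318.48)
y + s(z) = -8599/27 - 101/5 = -45722/135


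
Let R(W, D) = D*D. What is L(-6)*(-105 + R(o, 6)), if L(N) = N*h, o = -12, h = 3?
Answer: 1242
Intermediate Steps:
R(W, D) = D**2
L(N) = 3*N (L(N) = N*3 = 3*N)
L(-6)*(-105 + R(o, 6)) = (3*(-6))*(-105 + 6**2) = -18*(-105 + 36) = -18*(-69) = 1242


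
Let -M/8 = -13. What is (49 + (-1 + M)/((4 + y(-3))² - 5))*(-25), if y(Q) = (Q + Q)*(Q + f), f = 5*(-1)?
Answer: -3308850/2699 ≈ -1226.0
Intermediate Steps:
M = 104 (M = -8*(-13) = 104)
f = -5
y(Q) = 2*Q*(-5 + Q) (y(Q) = (Q + Q)*(Q - 5) = (2*Q)*(-5 + Q) = 2*Q*(-5 + Q))
(49 + (-1 + M)/((4 + y(-3))² - 5))*(-25) = (49 + (-1 + 104)/((4 + 2*(-3)*(-5 - 3))² - 5))*(-25) = (49 + 103/((4 + 2*(-3)*(-8))² - 5))*(-25) = (49 + 103/((4 + 48)² - 5))*(-25) = (49 + 103/(52² - 5))*(-25) = (49 + 103/(2704 - 5))*(-25) = (49 + 103/2699)*(-25) = (132354/2699)*(-25) = -3308850/2699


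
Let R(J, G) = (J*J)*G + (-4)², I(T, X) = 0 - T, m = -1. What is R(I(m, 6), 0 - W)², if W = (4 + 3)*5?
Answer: 361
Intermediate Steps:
I(T, X) = -T
W = 35 (W = 7*5 = 35)
R(J, G) = 16 + G*J² (R(J, G) = J²*G + 16 = G*J² + 16 = 16 + G*J²)
R(I(m, 6), 0 - W)² = (16 + (0 - 1*35)*(-1*(-1))²)² = (16 + (0 - 35)*1²)² = (16 - 35*1)² = (16 - 35)² = (-19)² = 361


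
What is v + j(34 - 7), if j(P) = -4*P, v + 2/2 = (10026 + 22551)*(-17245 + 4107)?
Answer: -427996735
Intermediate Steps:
v = -427996627 (v = -1 + (10026 + 22551)*(-17245 + 4107) = -1 + 32577*(-13138) = -1 - 427996626 = -427996627)
v + j(34 - 7) = -427996627 - 4*(34 - 7) = -427996627 - 4*27 = -427996627 - 108 = -427996735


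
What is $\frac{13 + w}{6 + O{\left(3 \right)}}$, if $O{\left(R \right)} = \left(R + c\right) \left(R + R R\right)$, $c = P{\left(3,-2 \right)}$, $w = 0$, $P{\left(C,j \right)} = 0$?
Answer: $\frac{13}{42} \approx 0.30952$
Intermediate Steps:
$c = 0$
$O{\left(R \right)} = R \left(R + R^{2}\right)$ ($O{\left(R \right)} = \left(R + 0\right) \left(R + R R\right) = R \left(R + R^{2}\right)$)
$\frac{13 + w}{6 + O{\left(3 \right)}} = \frac{13 + 0}{6 + 3^{2} \left(1 + 3\right)} = \frac{13}{6 + 9 \cdot 4} = \frac{13}{6 + 36} = \frac{13}{42}$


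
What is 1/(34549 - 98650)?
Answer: -1/64101 ≈ -1.5600e-5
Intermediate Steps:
1/(34549 - 98650) = 1/(-64101) = -1/64101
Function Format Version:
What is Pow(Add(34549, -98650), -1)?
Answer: Rational(-1, 64101) ≈ -1.5600e-5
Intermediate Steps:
Pow(Add(34549, -98650), -1) = Pow(-64101, -1) = Rational(-1, 64101)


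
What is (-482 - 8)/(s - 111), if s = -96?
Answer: 490/207 ≈ 2.3671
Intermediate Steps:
(-482 - 8)/(s - 111) = (-482 - 8)/(-96 - 111) = -490/(-207) = -490*(-1/207) = 490/207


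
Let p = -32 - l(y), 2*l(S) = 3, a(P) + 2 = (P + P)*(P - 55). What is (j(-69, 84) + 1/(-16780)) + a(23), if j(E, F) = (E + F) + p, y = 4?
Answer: -25044151/16780 ≈ -1492.5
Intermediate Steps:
a(P) = -2 + 2*P*(-55 + P) (a(P) = -2 + (P + P)*(P - 55) = -2 + (2*P)*(-55 + P) = -2 + 2*P*(-55 + P))
l(S) = 3/2 (l(S) = (½)*3 = 3/2)
p = -67/2 (p = -32 - 1*3/2 = -32 - 3/2 = -67/2 ≈ -33.500)
j(E, F) = -67/2 + E + F (j(E, F) = (E + F) - 67/2 = -67/2 + E + F)
(j(-69, 84) + 1/(-16780)) + a(23) = ((-67/2 - 69 + 84) + 1/(-16780)) + (-2 - 110*23 + 2*23²) = (-37/2 - 1/16780) + (-2 - 2530 + 2*529) = -310431/16780 + (-2 - 2530 + 1058) = -310431/16780 - 1474 = -25044151/16780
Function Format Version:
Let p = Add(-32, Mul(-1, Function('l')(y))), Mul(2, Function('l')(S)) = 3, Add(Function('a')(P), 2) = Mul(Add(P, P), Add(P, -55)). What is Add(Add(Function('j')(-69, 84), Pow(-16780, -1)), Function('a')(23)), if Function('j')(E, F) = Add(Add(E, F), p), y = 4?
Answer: Rational(-25044151, 16780) ≈ -1492.5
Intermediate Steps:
Function('a')(P) = Add(-2, Mul(2, P, Add(-55, P))) (Function('a')(P) = Add(-2, Mul(Add(P, P), Add(P, -55))) = Add(-2, Mul(Mul(2, P), Add(-55, P))) = Add(-2, Mul(2, P, Add(-55, P))))
Function('l')(S) = Rational(3, 2) (Function('l')(S) = Mul(Rational(1, 2), 3) = Rational(3, 2))
p = Rational(-67, 2) (p = Add(-32, Mul(-1, Rational(3, 2))) = Add(-32, Rational(-3, 2)) = Rational(-67, 2) ≈ -33.500)
Function('j')(E, F) = Add(Rational(-67, 2), E, F) (Function('j')(E, F) = Add(Add(E, F), Rational(-67, 2)) = Add(Rational(-67, 2), E, F))
Add(Add(Function('j')(-69, 84), Pow(-16780, -1)), Function('a')(23)) = Add(Add(Add(Rational(-67, 2), -69, 84), Pow(-16780, -1)), Add(-2, Mul(-110, 23), Mul(2, Pow(23, 2)))) = Add(Add(Rational(-37, 2), Rational(-1, 16780)), Add(-2, -2530, Mul(2, 529))) = Add(Rational(-310431, 16780), Add(-2, -2530, 1058)) = Add(Rational(-310431, 16780), -1474) = Rational(-25044151, 16780)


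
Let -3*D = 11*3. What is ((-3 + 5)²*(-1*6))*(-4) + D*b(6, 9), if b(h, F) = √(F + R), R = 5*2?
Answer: 96 - 11*√19 ≈ 48.052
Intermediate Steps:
R = 10
D = -11 (D = -11*3/3 = -⅓*33 = -11)
b(h, F) = √(10 + F) (b(h, F) = √(F + 10) = √(10 + F))
((-3 + 5)²*(-1*6))*(-4) + D*b(6, 9) = ((-3 + 5)²*(-1*6))*(-4) - 11*√(10 + 9) = (2²*(-6))*(-4) - 11*√19 = (4*(-6))*(-4) - 11*√19 = -24*(-4) - 11*√19 = 96 - 11*√19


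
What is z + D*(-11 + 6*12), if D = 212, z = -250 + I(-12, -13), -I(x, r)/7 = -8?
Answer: 12738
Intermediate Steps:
I(x, r) = 56 (I(x, r) = -7*(-8) = 56)
z = -194 (z = -250 + 56 = -194)
z + D*(-11 + 6*12) = -194 + 212*(-11 + 6*12) = -194 + 212*(-11 + 72) = -194 + 212*61 = -194 + 12932 = 12738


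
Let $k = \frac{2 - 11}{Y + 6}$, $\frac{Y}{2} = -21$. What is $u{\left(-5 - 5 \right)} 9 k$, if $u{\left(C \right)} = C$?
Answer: $- \frac{45}{2} \approx -22.5$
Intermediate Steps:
$Y = -42$ ($Y = 2 \left(-21\right) = -42$)
$k = \frac{1}{4}$ ($k = \frac{2 - 11}{-42 + 6} = - \frac{9}{-36} = \left(-9\right) \left(- \frac{1}{36}\right) = \frac{1}{4} \approx 0.25$)
$u{\left(-5 - 5 \right)} 9 k = \left(-5 - 5\right) 9 \cdot \frac{1}{4} = \left(-10\right) 9 \cdot \frac{1}{4} = \left(-90\right) \frac{1}{4} = - \frac{45}{2}$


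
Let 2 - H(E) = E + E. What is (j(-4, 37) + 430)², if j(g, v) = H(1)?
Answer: 184900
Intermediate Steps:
H(E) = 2 - 2*E (H(E) = 2 - (E + E) = 2 - 2*E)
j(g, v) = 0 (j(g, v) = 2 - 2*1 = 2 - 2 = 0)
(j(-4, 37) + 430)² = (0 + 430)² = 430² = 184900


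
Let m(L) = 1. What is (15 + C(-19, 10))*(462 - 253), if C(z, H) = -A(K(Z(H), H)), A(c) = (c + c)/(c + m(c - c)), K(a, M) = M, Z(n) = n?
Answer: 2755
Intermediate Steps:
A(c) = 2*c/(1 + c) (A(c) = (c + c)/(c + 1) = (2*c)/(1 + c) = 2*c/(1 + c))
C(z, H) = -2*H/(1 + H)
(15 + C(-19, 10))*(462 - 253) = (15 - 2*10/(1 + 10))*(462 - 253) = (15 - 2*10/11)*209 = (15 - 2*10*1/11)*209 = (15 - 20/11)*209 = (145/11)*209 = 2755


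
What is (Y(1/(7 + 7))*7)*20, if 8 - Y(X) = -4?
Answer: 1680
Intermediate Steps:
Y(X) = 12 (Y(X) = 8 - 1*(-4) = 8 + 4 = 12)
(Y(1/(7 + 7))*7)*20 = (12*7)*20 = 84*20 = 1680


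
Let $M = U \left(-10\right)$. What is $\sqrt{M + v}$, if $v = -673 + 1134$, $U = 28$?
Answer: $\sqrt{181} \approx 13.454$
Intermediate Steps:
$M = -280$ ($M = 28 \left(-10\right) = -280$)
$v = 461$
$\sqrt{M + v} = \sqrt{-280 + 461} = \sqrt{181}$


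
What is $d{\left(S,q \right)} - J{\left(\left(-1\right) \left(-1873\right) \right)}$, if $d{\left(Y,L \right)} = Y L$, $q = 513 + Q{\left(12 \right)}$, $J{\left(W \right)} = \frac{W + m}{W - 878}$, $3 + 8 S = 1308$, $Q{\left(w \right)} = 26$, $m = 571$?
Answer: $\frac{699858473}{7960} \approx 87922.0$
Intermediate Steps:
$S = \frac{1305}{8}$ ($S = - \frac{3}{8} + \frac{1}{8} \cdot 1308 = - \frac{3}{8} + \frac{327}{2} = \frac{1305}{8} \approx 163.13$)
$J{\left(W \right)} = \frac{571 + W}{-878 + W}$ ($J{\left(W \right)} = \frac{W + 571}{W - 878} = \frac{571 + W}{-878 + W}$)
$q = 539$ ($q = 513 + 26 = 539$)
$d{\left(Y,L \right)} = L Y$
$d{\left(S,q \right)} - J{\left(\left(-1\right) \left(-1873\right) \right)} = 539 \cdot \frac{1305}{8} - \frac{571 - -1873}{-878 - -1873} = \frac{703395}{8} - \frac{571 + 1873}{-878 + 1873} = \frac{703395}{8} - \frac{1}{995} \cdot 2444 = \frac{703395}{8} - \frac{2444}{995} = \frac{699858473}{7960}$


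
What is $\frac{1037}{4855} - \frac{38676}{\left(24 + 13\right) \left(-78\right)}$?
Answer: $\frac{31794127}{2335255} \approx 13.615$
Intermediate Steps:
$\frac{1037}{4855} - \frac{38676}{\left(24 + 13\right) \left(-78\right)} = 1037 \cdot \frac{1}{4855} - \frac{38676}{37 \left(-78\right)} = \frac{1037}{4855} - \frac{38676}{-2886} = \frac{1037}{4855} - - \frac{6446}{481} = \frac{1037}{4855} + \frac{6446}{481} = \frac{31794127}{2335255}$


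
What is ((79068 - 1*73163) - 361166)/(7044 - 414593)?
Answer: 355261/407549 ≈ 0.87170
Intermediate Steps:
((79068 - 1*73163) - 361166)/(7044 - 414593) = ((79068 - 73163) - 361166)/(-407549) = (5905 - 361166)*(-1/407549) = -355261*(-1/407549) = 355261/407549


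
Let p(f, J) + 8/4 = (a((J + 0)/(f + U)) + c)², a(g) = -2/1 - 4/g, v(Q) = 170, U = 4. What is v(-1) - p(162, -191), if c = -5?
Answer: 5821803/36481 ≈ 159.58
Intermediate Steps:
a(g) = -2 - 4/g (a(g) = -2*1 - 4/g = -2 - 4/g)
p(f, J) = -2 + (-7 - 4*(4 + f)/J)² (p(f, J) = -2 + ((-2 - 4*(f + 4)/(J + 0)) - 5)² = -2 + ((-2 - 4*(4 + f)/J) - 5)² = -2 + (-7 - 4*(4 + f)/J)²)
v(-1) - p(162, -191) = 170 - (-2 + (16 + 4*162 + 7*(-191))²/(-191)²) = 170 - (-2 + (16 + 648 - 1337)²/36481) = 170 - (-2 + (1/36481)*(-673)²) = 170 - (-2 + (1/36481)*452929) = 170 - (-2 + 452929/36481) = 170 - 1*379967/36481 = 170 - 379967/36481 = 5821803/36481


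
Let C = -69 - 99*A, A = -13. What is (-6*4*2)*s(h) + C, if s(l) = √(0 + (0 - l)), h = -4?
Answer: 1122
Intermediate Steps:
s(l) = √(-l) (s(l) = √(0 - l) = √(-l))
C = 1218 (C = -69 - 99*(-13) = -69 + 1287 = 1218)
(-6*4*2)*s(h) + C = (-6*4*2)*√(-1*(-4)) + 1218 = (-24*2)*√4 + 1218 = -48*2 + 1218 = -96 + 1218 = 1122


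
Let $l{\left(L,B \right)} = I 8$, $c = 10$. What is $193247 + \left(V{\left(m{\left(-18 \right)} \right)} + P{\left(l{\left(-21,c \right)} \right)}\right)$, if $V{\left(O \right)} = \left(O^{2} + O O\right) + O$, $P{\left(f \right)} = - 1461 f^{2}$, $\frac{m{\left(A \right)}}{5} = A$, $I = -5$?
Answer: $-2128243$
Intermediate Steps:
$m{\left(A \right)} = 5 A$
$l{\left(L,B \right)} = -40$ ($l{\left(L,B \right)} = \left(-5\right) 8 = -40$)
$V{\left(O \right)} = O + 2 O^{2}$ ($V{\left(O \right)} = \left(O^{2} + O^{2}\right) + O = 2 O^{2} + O = O + 2 O^{2}$)
$193247 + \left(V{\left(m{\left(-18 \right)} \right)} + P{\left(l{\left(-21,c \right)} \right)}\right) = 193247 - \left(2337600 - 5 \left(-18\right) \left(1 + 2 \cdot 5 \left(-18\right)\right)\right) = 193247 - \left(2337600 + 90 \left(1 + 2 \left(-90\right)\right)\right) = 193247 - \left(2337600 + 90 \left(1 - 180\right)\right) = 193247 - 2321490 = -2128243$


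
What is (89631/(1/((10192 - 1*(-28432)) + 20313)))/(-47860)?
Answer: -5282582247/47860 ≈ -1.1038e+5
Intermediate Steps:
(89631/(1/((10192 - 1*(-28432)) + 20313)))/(-47860) = (89631/(1/((10192 + 28432) + 20313)))*(-1/47860) = (89631/(1/(38624 + 20313)))*(-1/47860) = (89631/(1/58937))*(-1/47860) = (89631*58937)*(-1/47860) = 5282582247*(-1/47860) = -5282582247/47860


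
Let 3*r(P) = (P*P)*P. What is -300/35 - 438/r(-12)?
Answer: -5249/672 ≈ -7.8110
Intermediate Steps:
r(P) = P³/3 (r(P) = ((P*P)*P)/3 = (P²*P)/3 = P³/3)
-300/35 - 438/r(-12) = -300/35 - 438/((⅓)*(-12)³) = -300*1/35 - 438/((⅓)*(-1728)) = -60/7 - 438/(-576) = -60/7 - 438*(-1/576) = -60/7 + 73/96 = -5249/672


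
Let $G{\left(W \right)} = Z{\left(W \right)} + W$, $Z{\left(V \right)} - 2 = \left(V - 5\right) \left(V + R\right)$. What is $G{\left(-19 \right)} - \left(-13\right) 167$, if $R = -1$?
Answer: $2634$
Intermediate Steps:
$Z{\left(V \right)} = 2 + \left(-1 + V\right) \left(-5 + V\right)$ ($Z{\left(V \right)} = 2 + \left(V - 5\right) \left(V - 1\right) = 2 + \left(-5 + V\right) \left(-1 + V\right) = 2 + \left(-1 + V\right) \left(-5 + V\right)$)
$G{\left(W \right)} = 7 + W^{2} - 5 W$ ($G{\left(W \right)} = \left(7 + W^{2} - 6 W\right) + W = 7 + W^{2} - 5 W$)
$G{\left(-19 \right)} - \left(-13\right) 167 = \left(7 + \left(-19\right)^{2} - -95\right) - \left(-13\right) 167 = \left(7 + 361 + 95\right) - -2171 = 463 + 2171 = 2634$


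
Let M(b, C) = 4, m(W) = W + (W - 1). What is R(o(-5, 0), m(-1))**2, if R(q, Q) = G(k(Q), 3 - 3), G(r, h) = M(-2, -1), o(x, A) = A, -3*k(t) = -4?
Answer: 16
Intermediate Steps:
k(t) = 4/3 (k(t) = -1/3*(-4) = 4/3)
m(W) = -1 + 2*W (m(W) = W + (-1 + W) = -1 + 2*W)
G(r, h) = 4
R(q, Q) = 4
R(o(-5, 0), m(-1))**2 = 4**2 = 16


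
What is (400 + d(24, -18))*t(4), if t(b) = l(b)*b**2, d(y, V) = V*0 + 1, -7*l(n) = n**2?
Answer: -102656/7 ≈ -14665.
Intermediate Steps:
l(n) = -n**2/7
d(y, V) = 1 (d(y, V) = 0 + 1 = 1)
t(b) = -b**4/7 (t(b) = (-b**2/7)*b**2 = -b**4/7)
(400 + d(24, -18))*t(4) = (400 + 1)*(-1/7*4**4) = 401*(-1/7*256) = 401*(-256/7) = -102656/7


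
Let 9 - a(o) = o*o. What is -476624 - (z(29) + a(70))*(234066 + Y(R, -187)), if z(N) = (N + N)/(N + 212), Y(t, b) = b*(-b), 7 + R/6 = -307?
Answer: 234555391897/241 ≈ 9.7326e+8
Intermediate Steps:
a(o) = 9 - o² (a(o) = 9 - o*o = 9 - o²)
R = -1884 (R = -42 + 6*(-307) = -42 - 1842 = -1884)
Y(t, b) = -b²
z(N) = 2*N/(212 + N) (z(N) = (2*N)/(212 + N) = 2*N/(212 + N))
-476624 - (z(29) + a(70))*(234066 + Y(R, -187)) = -476624 - (2*29/(212 + 29) + (9 - 1*70²))*(234066 - 1*(-187)²) = -476624 - (2*29/241 + (9 - 1*4900))*(234066 - 1*34969) = -476624 - (2*29*(1/241) + (9 - 4900))*(234066 - 34969) = -476624 - (58/241 - 4891)*199097 = -476624 - (-1178673)*199097/241 = -476624 - 1*(-234670258281/241) = -476624 + 234670258281/241 = 234555391897/241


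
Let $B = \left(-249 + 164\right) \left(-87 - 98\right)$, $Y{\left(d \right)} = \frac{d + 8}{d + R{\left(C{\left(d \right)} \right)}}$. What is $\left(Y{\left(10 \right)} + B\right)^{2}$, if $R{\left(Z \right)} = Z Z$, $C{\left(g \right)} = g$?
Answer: $\frac{748024333456}{3025} \approx 2.4728 \cdot 10^{8}$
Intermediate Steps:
$R{\left(Z \right)} = Z^{2}$
$Y{\left(d \right)} = \frac{8 + d}{d + d^{2}}$ ($Y{\left(d \right)} = \frac{d + 8}{d + d^{2}} = \frac{8 + d}{d + d^{2}}$)
$B = 15725$ ($B = \left(-85\right) \left(-185\right) = 15725$)
$\left(Y{\left(10 \right)} + B\right)^{2} = \left(\frac{8 + 10}{10 \left(1 + 10\right)} + 15725\right)^{2} = \left(\frac{1}{10} \cdot \frac{1}{11} \cdot 18 + 15725\right)^{2} = \left(\frac{9}{55} + 15725\right)^{2} = \left(\frac{864884}{55}\right)^{2} = \frac{748024333456}{3025}$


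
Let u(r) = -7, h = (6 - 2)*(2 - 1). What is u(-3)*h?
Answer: -28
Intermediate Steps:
h = 4 (h = 4*1 = 4)
u(-3)*h = -7*4 = -28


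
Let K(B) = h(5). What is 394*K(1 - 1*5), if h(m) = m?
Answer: 1970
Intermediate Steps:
K(B) = 5
394*K(1 - 1*5) = 394*5 = 1970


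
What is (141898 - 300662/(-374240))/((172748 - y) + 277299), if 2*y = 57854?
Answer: 26552104091/78799974400 ≈ 0.33696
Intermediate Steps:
y = 28927 (y = (1/2)*57854 = 28927)
(141898 - 300662/(-374240))/((172748 - y) + 277299) = (141898 - 300662/(-374240))/((172748 - 1*28927) + 277299) = (141898 - 300662*(-1/374240))/((172748 - 28927) + 277299) = (141898 + 150331/187120)/(143821 + 277299) = (26552104091/187120)/421120 = (26552104091/187120)*(1/421120) = 26552104091/78799974400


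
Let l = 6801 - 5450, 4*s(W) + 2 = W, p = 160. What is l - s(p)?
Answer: 2623/2 ≈ 1311.5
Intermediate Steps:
s(W) = -1/2 + W/4
l = 1351
l - s(p) = 1351 - (-1/2 + (1/4)*160) = 1351 - (-1/2 + 40) = 1351 - 1*79/2 = 1351 - 79/2 = 2623/2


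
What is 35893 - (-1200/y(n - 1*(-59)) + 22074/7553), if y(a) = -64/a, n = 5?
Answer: 20154935/581 ≈ 34690.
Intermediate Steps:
35893 - (-1200/y(n - 1*(-59)) + 22074/7553) = 35893 - (-1200*(-1/1) + 22074/7553) = 35893 - (-1200*(-1/1) + 22074*(1/7553)) = 35893 - (-1200*(-1/1) + 1698/581) = 35893 - (-1200/((-64*1/64)) + 1698/581) = 35893 - (-1200/(-1) + 1698/581) = 35893 - (-1200*(-1) + 1698/581) = 35893 - (1200 + 1698/581) = 35893 - 1*698898/581 = 35893 - 698898/581 = 20154935/581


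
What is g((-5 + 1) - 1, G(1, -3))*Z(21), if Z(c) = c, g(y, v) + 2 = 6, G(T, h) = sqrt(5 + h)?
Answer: 84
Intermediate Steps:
g(y, v) = 4 (g(y, v) = -2 + 6 = 4)
g((-5 + 1) - 1, G(1, -3))*Z(21) = 4*21 = 84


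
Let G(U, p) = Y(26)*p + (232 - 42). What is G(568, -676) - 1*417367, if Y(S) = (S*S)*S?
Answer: -12298553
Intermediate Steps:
Y(S) = S³ (Y(S) = S²*S = S³)
G(U, p) = 190 + 17576*p (G(U, p) = 26³*p + (232 - 42) = 17576*p + 190 = 190 + 17576*p)
G(568, -676) - 1*417367 = (190 + 17576*(-676)) - 1*417367 = (190 - 11881376) - 417367 = -11881186 - 417367 = -12298553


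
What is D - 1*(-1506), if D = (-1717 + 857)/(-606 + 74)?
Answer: 200513/133 ≈ 1507.6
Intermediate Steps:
D = 215/133 (D = -860/(-532) = -860*(-1/532) = 215/133 ≈ 1.6165)
D - 1*(-1506) = 215/133 - 1*(-1506) = 215/133 + 1506 = 200513/133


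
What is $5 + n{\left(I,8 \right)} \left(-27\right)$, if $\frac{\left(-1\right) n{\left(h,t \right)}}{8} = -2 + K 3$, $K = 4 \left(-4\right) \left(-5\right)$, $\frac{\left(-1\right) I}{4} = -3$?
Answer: $51413$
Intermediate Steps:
$I = 12$ ($I = \left(-4\right) \left(-3\right) = 12$)
$K = 80$ ($K = \left(-16\right) \left(-5\right) = 80$)
$n{\left(h,t \right)} = -1904$ ($n{\left(h,t \right)} = - 8 \left(-2 + 80 \cdot 3\right) = - 8 \left(-2 + 240\right) = \left(-8\right) 238 = -1904$)
$5 + n{\left(I,8 \right)} \left(-27\right) = 5 - -51408 = 5 + 51408 = 51413$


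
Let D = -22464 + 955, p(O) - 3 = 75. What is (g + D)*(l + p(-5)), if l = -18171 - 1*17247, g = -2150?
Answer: 836109060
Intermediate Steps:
l = -35418 (l = -18171 - 17247 = -35418)
p(O) = 78 (p(O) = 3 + 75 = 78)
D = -21509
(g + D)*(l + p(-5)) = (-2150 - 21509)*(-35418 + 78) = -23659*(-35340) = 836109060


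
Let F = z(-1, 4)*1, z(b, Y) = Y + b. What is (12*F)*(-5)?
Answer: -180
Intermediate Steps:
F = 3 (F = (4 - 1)*1 = 3*1 = 3)
(12*F)*(-5) = (12*3)*(-5) = 36*(-5) = -180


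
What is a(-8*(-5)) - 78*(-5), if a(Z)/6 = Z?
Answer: 630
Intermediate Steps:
a(Z) = 6*Z
a(-8*(-5)) - 78*(-5) = 6*(-8*(-5)) - 78*(-5) = 6*40 + 390 = 240 + 390 = 630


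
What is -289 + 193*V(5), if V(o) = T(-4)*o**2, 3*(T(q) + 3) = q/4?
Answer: -49117/3 ≈ -16372.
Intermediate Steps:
T(q) = -3 + q/12 (T(q) = -3 + (q/4)/3 = -3 + q/12)
V(o) = -10*o**2/3 (V(o) = (-3 + (1/12)*(-4))*o**2 = (-3 - 1/3)*o**2 = -10*o**2/3)
-289 + 193*V(5) = -289 + 193*(-10/3*5**2) = -289 + 193*(-10/3*25) = -289 + 193*(-250/3) = -289 - 48250/3 = -49117/3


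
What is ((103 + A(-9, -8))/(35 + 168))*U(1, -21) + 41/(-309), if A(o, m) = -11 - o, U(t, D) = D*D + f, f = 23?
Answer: 499057/2163 ≈ 230.72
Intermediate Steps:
U(t, D) = 23 + D² (U(t, D) = D*D + 23 = D² + 23 = 23 + D²)
((103 + A(-9, -8))/(35 + 168))*U(1, -21) + 41/(-309) = ((103 + (-11 - 1*(-9)))/(35 + 168))*(23 + (-21)²) + 41/(-309) = ((103 + (-11 + 9))/203)*(23 + 441) + 41*(-1/309) = ((103 - 2)*(1/203))*464 - 41/309 = (101*(1/203))*464 - 41/309 = (101/203)*464 - 41/309 = 1616/7 - 41/309 = 499057/2163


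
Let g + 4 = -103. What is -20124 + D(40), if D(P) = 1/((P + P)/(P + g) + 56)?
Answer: -73895261/3672 ≈ -20124.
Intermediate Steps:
g = -107 (g = -4 - 103 = -107)
D(P) = 1/(56 + 2*P/(-107 + P)) (D(P) = 1/((P + P)/(P - 107) + 56) = 1/((2*P)/(-107 + P) + 56) = 1/(2*P/(-107 + P) + 56) = 1/(56 + 2*P/(-107 + P)))
-20124 + D(40) = -20124 + (-107 + 40)/(2*(-2996 + 29*40)) = -20124 + (½)*(-67)/(-2996 + 1160) = -20124 + (½)*(-67)/(-1836) = -20124 + (½)*(-1/1836)*(-67) = -20124 + 67/3672 = -73895261/3672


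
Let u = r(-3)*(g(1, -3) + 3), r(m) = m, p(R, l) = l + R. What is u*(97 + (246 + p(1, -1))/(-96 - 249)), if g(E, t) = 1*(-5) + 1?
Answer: 33219/115 ≈ 288.86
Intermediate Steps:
p(R, l) = R + l
g(E, t) = -4 (g(E, t) = -5 + 1 = -4)
u = 3 (u = -3*(-4 + 3) = -3*(-1) = 3)
u*(97 + (246 + p(1, -1))/(-96 - 249)) = 3*(97 + (246 + (1 - 1))/(-96 - 249)) = 3*(97 + (246 + 0)/(-345)) = 3*(97 + 246*(-1/345)) = 3*(97 - 82/115) = 3*(11073/115) = 33219/115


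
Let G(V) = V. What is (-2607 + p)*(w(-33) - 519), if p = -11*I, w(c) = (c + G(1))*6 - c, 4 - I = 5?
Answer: 1760088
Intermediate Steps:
I = -1 (I = 4 - 1*5 = 4 - 5 = -1)
w(c) = 6 + 5*c (w(c) = (c + 1)*6 - c = (1 + c)*6 - c = (6 + 6*c) - c = 6 + 5*c)
p = 11 (p = -11*(-1) = 11)
(-2607 + p)*(w(-33) - 519) = (-2607 + 11)*((6 + 5*(-33)) - 519) = -2596*((6 - 165) - 519) = -2596*(-159 - 519) = -2596*(-678) = 1760088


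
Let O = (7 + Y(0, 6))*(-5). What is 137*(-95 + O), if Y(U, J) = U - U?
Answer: -17810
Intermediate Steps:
Y(U, J) = 0
O = -35 (O = (7 + 0)*(-5) = 7*(-5) = -35)
137*(-95 + O) = 137*(-95 - 35) = 137*(-130) = -17810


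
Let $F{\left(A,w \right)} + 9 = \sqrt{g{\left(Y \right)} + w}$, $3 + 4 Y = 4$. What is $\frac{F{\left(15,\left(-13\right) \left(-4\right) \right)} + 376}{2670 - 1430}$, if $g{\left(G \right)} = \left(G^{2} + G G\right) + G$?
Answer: $\frac{367}{1240} + \frac{\sqrt{838}}{4960} \approx 0.3018$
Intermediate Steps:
$Y = \frac{1}{4}$ ($Y = - \frac{3}{4} + \frac{1}{4} \cdot 4 = - \frac{3}{4} + 1 = \frac{1}{4} \approx 0.25$)
$g{\left(G \right)} = G + 2 G^{2}$ ($g{\left(G \right)} = \left(G^{2} + G^{2}\right) + G = 2 G^{2} + G = G + 2 G^{2}$)
$F{\left(A,w \right)} = -9 + \sqrt{\frac{3}{8} + w}$ ($F{\left(A,w \right)} = -9 + \sqrt{\frac{1 + 2 \cdot \frac{1}{4}}{4} + w} = -9 + \sqrt{\frac{1 + \frac{1}{2}}{4} + w} = -9 + \sqrt{\frac{1}{4} \cdot \frac{3}{2} + w} = -9 + \sqrt{\frac{3}{8} + w}$)
$\frac{F{\left(15,\left(-13\right) \left(-4\right) \right)} + 376}{2670 - 1430} = \frac{\left(-9 + \frac{\sqrt{6 + 16 \left(\left(-13\right) \left(-4\right)\right)}}{4}\right) + 376}{2670 - 1430} = \frac{\left(-9 + \frac{\sqrt{6 + 16 \cdot 52}}{4}\right) + 376}{1240} = \left(\left(-9 + \frac{\sqrt{6 + 832}}{4}\right) + 376\right) \frac{1}{1240} = \left(\left(-9 + \frac{\sqrt{838}}{4}\right) + 376\right) \frac{1}{1240} = \left(367 + \frac{\sqrt{838}}{4}\right) \frac{1}{1240} = \frac{367}{1240} + \frac{\sqrt{838}}{4960}$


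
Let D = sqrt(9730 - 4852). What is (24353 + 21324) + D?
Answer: 45677 + 3*sqrt(542) ≈ 45747.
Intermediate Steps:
D = 3*sqrt(542) (D = sqrt(4878) = 3*sqrt(542) ≈ 69.843)
(24353 + 21324) + D = (24353 + 21324) + 3*sqrt(542) = 45677 + 3*sqrt(542)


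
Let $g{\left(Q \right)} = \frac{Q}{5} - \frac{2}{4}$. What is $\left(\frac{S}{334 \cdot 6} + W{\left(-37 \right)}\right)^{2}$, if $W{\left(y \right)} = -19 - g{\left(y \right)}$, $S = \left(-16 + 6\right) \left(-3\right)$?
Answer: $\frac{85673536}{697225} \approx 122.88$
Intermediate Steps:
$g{\left(Q \right)} = - \frac{1}{2} + \frac{Q}{5}$ ($g{\left(Q \right)} = Q \frac{1}{5} - \frac{1}{2} = \frac{Q}{5} - \frac{1}{2} = - \frac{1}{2} + \frac{Q}{5}$)
$S = 30$ ($S = \left(-10\right) \left(-3\right) = 30$)
$W{\left(y \right)} = - \frac{37}{2} - \frac{y}{5}$ ($W{\left(y \right)} = -19 - \left(- \frac{1}{2} + \frac{y}{5}\right) = - \frac{37}{2} - \frac{y}{5}$)
$\left(\frac{S}{334 \cdot 6} + W{\left(-37 \right)}\right)^{2} = \left(\frac{30}{334 \cdot 6} - \frac{111}{10}\right)^{2} = \left(\frac{30}{2004} + \left(- \frac{37}{2} + \frac{37}{5}\right)\right)^{2} = \left(30 \cdot \frac{1}{2004} - \frac{111}{10}\right)^{2} = \left(\frac{5}{334} - \frac{111}{10}\right)^{2} = \left(- \frac{9256}{835}\right)^{2} = \frac{85673536}{697225}$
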